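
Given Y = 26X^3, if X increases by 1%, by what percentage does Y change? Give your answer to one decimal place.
3.0%

For Y = 26X^3:
If X → X(1 + 0.01)
Then Y → Y · (1 + 0.01)^3
     ≈ Y · 1.0303

Percentage change = ((1 + 0.01)^3 − 1) × 100% ≈ 3.0%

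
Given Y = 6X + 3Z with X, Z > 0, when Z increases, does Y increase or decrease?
Y increases

Taking the partial derivative:
∂Y/∂Z = 3

∂Y/∂Z = 3 > 0 (assuming positive values)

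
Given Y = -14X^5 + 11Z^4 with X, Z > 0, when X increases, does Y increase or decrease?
Y decreases

Taking the partial derivative:
∂Y/∂X = -70X^4

∂Y/∂X = -70X^4 < 0 (assuming positive values)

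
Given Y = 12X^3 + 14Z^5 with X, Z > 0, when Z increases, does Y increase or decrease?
Y increases

Taking the partial derivative:
∂Y/∂Z = 70Z^4

∂Y/∂Z = 70Z^4 > 0 (assuming positive values)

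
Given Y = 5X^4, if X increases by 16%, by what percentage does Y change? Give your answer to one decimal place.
81.1%

For Y = 5X^4:
If X → X(1 + 0.16)
Then Y → Y · (1 + 0.16)^4
     ≈ Y · 1.8106

Percentage change = ((1 + 0.16)^4 − 1) × 100% ≈ 81.1%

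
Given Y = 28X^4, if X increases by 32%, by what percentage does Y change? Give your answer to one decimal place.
203.6%

For Y = 28X^4:
If X → X(1 + 0.32)
Then Y → Y · (1 + 0.32)^4
     ≈ Y · 3.0360

Percentage change = ((1 + 0.32)^4 − 1) × 100% ≈ 203.6%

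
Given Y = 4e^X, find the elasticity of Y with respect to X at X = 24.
Elasticity = 24

Elasticity = (dY/dX) · (X/Y)

dY/dX = 4·e^X
At X = 24: dY/dX = 4·e^24, Y = 4·e^24

Elasticity = (4·e^24) · (24 / (4·e^24)) = 24

Interpretation: for a small percentage change in X, the percentage change in Y is approximately 24.00 times as large.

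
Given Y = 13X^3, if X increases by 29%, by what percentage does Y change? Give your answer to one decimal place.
114.7%

For Y = 13X^3:
If X → X(1 + 0.29)
Then Y → Y · (1 + 0.29)^3
     ≈ Y · 2.1467

Percentage change = ((1 + 0.29)^3 − 1) × 100% ≈ 114.7%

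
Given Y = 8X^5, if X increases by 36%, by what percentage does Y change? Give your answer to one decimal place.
365.3%

For Y = 8X^5:
If X → X(1 + 0.36)
Then Y → Y · (1 + 0.36)^5
     ≈ Y · 4.6526

Percentage change = ((1 + 0.36)^5 − 1) × 100% ≈ 365.3%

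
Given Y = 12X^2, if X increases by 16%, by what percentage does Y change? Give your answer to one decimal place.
34.6%

For Y = 12X^2:
If X → X(1 + 0.16)
Then Y → Y · (1 + 0.16)^2
     = Y · 1.3456

Percentage change = ((1 + 0.16)^2 − 1) × 100% ≈ 34.6%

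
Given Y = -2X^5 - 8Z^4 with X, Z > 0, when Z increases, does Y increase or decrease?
Y decreases

Taking the partial derivative:
∂Y/∂Z = -32Z^3

∂Y/∂Z = -32Z^3 < 0 (assuming positive values)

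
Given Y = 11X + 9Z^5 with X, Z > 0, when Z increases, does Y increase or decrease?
Y increases

Taking the partial derivative:
∂Y/∂Z = 45Z^4

∂Y/∂Z = 45Z^4 > 0 (assuming positive values)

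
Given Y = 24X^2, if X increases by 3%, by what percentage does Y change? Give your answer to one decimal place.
6.1%

For Y = 24X^2:
If X → X(1 + 0.03)
Then Y → Y · (1 + 0.03)^2
     = Y · 1.0609

Percentage change = ((1 + 0.03)^2 − 1) × 100% ≈ 6.1%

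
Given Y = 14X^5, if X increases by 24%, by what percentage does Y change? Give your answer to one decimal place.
193.2%

For Y = 14X^5:
If X → X(1 + 0.24)
Then Y → Y · (1 + 0.24)^5
     ≈ Y · 2.9316

Percentage change = ((1 + 0.24)^5 − 1) × 100% ≈ 193.2%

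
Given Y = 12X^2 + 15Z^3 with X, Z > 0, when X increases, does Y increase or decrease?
Y increases

Taking the partial derivative:
∂Y/∂X = 24X

∂Y/∂X = 24X > 0 (assuming positive values)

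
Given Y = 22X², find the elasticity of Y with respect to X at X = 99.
Elasticity = 2

Elasticity = (dY/dX) · (X/Y)

dY/dX = 44·X
At X = 99: dY/dX = 4356, Y = 215622

Elasticity = 4356 · (99 / 215622) = 2

Interpretation: for a small percentage change in X, the percentage change in Y is approximately 2.00 times as large.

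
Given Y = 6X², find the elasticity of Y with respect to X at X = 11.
Elasticity = 2

Elasticity = (dY/dX) · (X/Y)

dY/dX = 12·X
At X = 11: dY/dX = 132, Y = 726

Elasticity = 132 · (11 / 726) = 2

Interpretation: for a small percentage change in X, the percentage change in Y is approximately 2.00 times as large.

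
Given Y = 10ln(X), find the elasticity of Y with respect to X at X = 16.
Elasticity = 1/ln(16) ≈ 0.3607

Elasticity = (dY/dX) · (X/Y)

dY/dX = 10/X
At X = 16: dY/dX = 5/8, Y = 10·ln(16)

Elasticity = (5/8) · (16 / (10·ln(16))) = 1/ln(16) ≈ 0.3607

Interpretation: for a small percentage change in X, the percentage change in Y is approximately 0.36 times as large.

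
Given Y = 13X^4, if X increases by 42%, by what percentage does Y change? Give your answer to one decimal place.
306.6%

For Y = 13X^4:
If X → X(1 + 0.42)
Then Y → Y · (1 + 0.42)^4
     ≈ Y · 4.0659

Percentage change = ((1 + 0.42)^4 − 1) × 100% ≈ 306.6%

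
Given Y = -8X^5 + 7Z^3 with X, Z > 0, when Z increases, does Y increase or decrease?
Y increases

Taking the partial derivative:
∂Y/∂Z = 21Z^2

∂Y/∂Z = 21Z^2 > 0 (assuming positive values)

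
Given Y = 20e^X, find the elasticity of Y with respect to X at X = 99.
Elasticity = 99

Elasticity = (dY/dX) · (X/Y)

dY/dX = 20·e^X
At X = 99: dY/dX = 20·e^99, Y = 20·e^99

Elasticity = (20·e^99) · (99 / (20·e^99)) = 99

Interpretation: for a small percentage change in X, the percentage change in Y is approximately 99.00 times as large.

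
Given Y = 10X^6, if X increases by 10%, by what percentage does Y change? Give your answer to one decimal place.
77.2%

For Y = 10X^6:
If X → X(1 + 0.1)
Then Y → Y · (1 + 0.1)^6
     ≈ Y · 1.7716

Percentage change = ((1 + 0.1)^6 − 1) × 100% ≈ 77.2%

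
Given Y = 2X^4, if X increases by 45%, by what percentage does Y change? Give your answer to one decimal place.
342.1%

For Y = 2X^4:
If X → X(1 + 0.45)
Then Y → Y · (1 + 0.45)^4
     ≈ Y · 4.4205

Percentage change = ((1 + 0.45)^4 − 1) × 100% ≈ 342.1%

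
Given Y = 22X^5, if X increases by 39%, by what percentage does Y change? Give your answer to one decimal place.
418.9%

For Y = 22X^5:
If X → X(1 + 0.39)
Then Y → Y · (1 + 0.39)^5
     ≈ Y · 5.1889

Percentage change = ((1 + 0.39)^5 − 1) × 100% ≈ 418.9%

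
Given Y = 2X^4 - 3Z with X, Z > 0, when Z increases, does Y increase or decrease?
Y decreases

Taking the partial derivative:
∂Y/∂Z = -3

∂Y/∂Z = -3 < 0 (assuming positive values)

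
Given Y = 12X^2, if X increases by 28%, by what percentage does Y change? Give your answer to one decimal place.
63.8%

For Y = 12X^2:
If X → X(1 + 0.28)
Then Y → Y · (1 + 0.28)^2
     = Y · 1.6384

Percentage change = ((1 + 0.28)^2 − 1) × 100% ≈ 63.8%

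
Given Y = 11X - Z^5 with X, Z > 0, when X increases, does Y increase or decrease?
Y increases

Taking the partial derivative:
∂Y/∂X = 11

∂Y/∂X = 11 > 0 (assuming positive values)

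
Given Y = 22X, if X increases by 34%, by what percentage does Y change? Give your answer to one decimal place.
34.0%

For Y = 22X:
If X → X(1 + 0.34)
Then Y → Y · (1 + 0.34)^1
     = Y · 1.3400

Percentage change = ((1 + 0.34)^1 − 1) × 100% = 34.0%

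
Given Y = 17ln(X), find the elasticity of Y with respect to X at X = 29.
Elasticity = 1/ln(29) ≈ 0.2970

Elasticity = (dY/dX) · (X/Y)

dY/dX = 17/X
At X = 29: dY/dX = 17/29, Y = 17·ln(29)

Elasticity = (17/29) · (29 / (17·ln(29))) = 1/ln(29) ≈ 0.2970

Interpretation: for a small percentage change in X, the percentage change in Y is approximately 0.30 times as large.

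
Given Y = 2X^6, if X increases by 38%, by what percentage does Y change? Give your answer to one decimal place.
590.7%

For Y = 2X^6:
If X → X(1 + 0.38)
Then Y → Y · (1 + 0.38)^6
     ≈ Y · 6.9068

Percentage change = ((1 + 0.38)^6 − 1) × 100% ≈ 590.7%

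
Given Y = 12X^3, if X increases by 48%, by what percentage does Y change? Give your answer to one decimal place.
224.2%

For Y = 12X^3:
If X → X(1 + 0.48)
Then Y → Y · (1 + 0.48)^3
     ≈ Y · 3.2418

Percentage change = ((1 + 0.48)^3 − 1) × 100% ≈ 224.2%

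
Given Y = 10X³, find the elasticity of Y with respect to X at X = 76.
Elasticity = 3

Elasticity = (dY/dX) · (X/Y)

dY/dX = 30·X²
At X = 76: dY/dX = 173280, Y = 4389760

Elasticity = 173280 · (76 / 4389760) = 3

Interpretation: for a small percentage change in X, the percentage change in Y is approximately 3.00 times as large.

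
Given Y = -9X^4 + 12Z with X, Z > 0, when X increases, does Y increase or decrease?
Y decreases

Taking the partial derivative:
∂Y/∂X = -36X^3

∂Y/∂X = -36X^3 < 0 (assuming positive values)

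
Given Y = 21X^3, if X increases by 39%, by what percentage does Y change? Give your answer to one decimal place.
168.6%

For Y = 21X^3:
If X → X(1 + 0.39)
Then Y → Y · (1 + 0.39)^3
     ≈ Y · 2.6856

Percentage change = ((1 + 0.39)^3 − 1) × 100% ≈ 168.6%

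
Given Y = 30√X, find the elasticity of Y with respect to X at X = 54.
Elasticity = 1/2

Elasticity = (dY/dX) · (X/Y)

dY/dX = 15/√X
At X = 54: dY/dX = 5·√6/6, Y = 90·√6

Elasticity = (5·√6/6) · (54 / (90·√6)) = 1/2

Interpretation: for a small percentage change in X, the percentage change in Y is approximately 0.50 times as large.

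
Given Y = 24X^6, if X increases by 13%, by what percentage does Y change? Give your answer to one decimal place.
108.2%

For Y = 24X^6:
If X → X(1 + 0.13)
Then Y → Y · (1 + 0.13)^6
     ≈ Y · 2.0820

Percentage change = ((1 + 0.13)^6 − 1) × 100% ≈ 108.2%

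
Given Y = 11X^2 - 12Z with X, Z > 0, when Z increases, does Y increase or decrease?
Y decreases

Taking the partial derivative:
∂Y/∂Z = -12

∂Y/∂Z = -12 < 0 (assuming positive values)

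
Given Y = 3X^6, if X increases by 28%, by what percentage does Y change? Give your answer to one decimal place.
339.8%

For Y = 3X^6:
If X → X(1 + 0.28)
Then Y → Y · (1 + 0.28)^6
     ≈ Y · 4.3980

Percentage change = ((1 + 0.28)^6 − 1) × 100% ≈ 339.8%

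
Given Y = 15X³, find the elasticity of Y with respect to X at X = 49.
Elasticity = 3

Elasticity = (dY/dX) · (X/Y)

dY/dX = 45·X²
At X = 49: dY/dX = 108045, Y = 1764735

Elasticity = 108045 · (49 / 1764735) = 3

Interpretation: for a small percentage change in X, the percentage change in Y is approximately 3.00 times as large.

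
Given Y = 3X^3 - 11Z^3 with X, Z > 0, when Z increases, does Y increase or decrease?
Y decreases

Taking the partial derivative:
∂Y/∂Z = -33Z^2

∂Y/∂Z = -33Z^2 < 0 (assuming positive values)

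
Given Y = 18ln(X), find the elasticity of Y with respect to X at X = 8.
Elasticity = 1/ln(8) ≈ 0.4809

Elasticity = (dY/dX) · (X/Y)

dY/dX = 18/X
At X = 8: dY/dX = 9/4, Y = 18·ln(8)

Elasticity = (9/4) · (8 / (18·ln(8))) = 1/ln(8) ≈ 0.4809

Interpretation: for a small percentage change in X, the percentage change in Y is approximately 0.48 times as large.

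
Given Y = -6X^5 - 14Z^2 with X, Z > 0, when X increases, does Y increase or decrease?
Y decreases

Taking the partial derivative:
∂Y/∂X = -30X^4

∂Y/∂X = -30X^4 < 0 (assuming positive values)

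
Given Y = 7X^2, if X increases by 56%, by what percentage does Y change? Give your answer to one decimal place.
143.4%

For Y = 7X^2:
If X → X(1 + 0.56)
Then Y → Y · (1 + 0.56)^2
     = Y · 2.4336

Percentage change = ((1 + 0.56)^2 − 1) × 100% ≈ 143.4%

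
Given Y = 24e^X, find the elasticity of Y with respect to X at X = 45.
Elasticity = 45

Elasticity = (dY/dX) · (X/Y)

dY/dX = 24·e^X
At X = 45: dY/dX = 24·e^45, Y = 24·e^45

Elasticity = (24·e^45) · (45 / (24·e^45)) = 45

Interpretation: for a small percentage change in X, the percentage change in Y is approximately 45.00 times as large.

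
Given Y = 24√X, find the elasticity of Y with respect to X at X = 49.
Elasticity = 1/2

Elasticity = (dY/dX) · (X/Y)

dY/dX = 12/√X
At X = 49: dY/dX = 12/7, Y = 168

Elasticity = (12/7) · (49 / 168) = 1/2

Interpretation: for a small percentage change in X, the percentage change in Y is approximately 0.50 times as large.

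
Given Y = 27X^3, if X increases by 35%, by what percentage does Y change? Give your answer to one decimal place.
146.0%

For Y = 27X^3:
If X → X(1 + 0.35)
Then Y → Y · (1 + 0.35)^3
     ≈ Y · 2.4604

Percentage change = ((1 + 0.35)^3 − 1) × 100% ≈ 146.0%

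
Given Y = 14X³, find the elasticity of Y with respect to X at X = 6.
Elasticity = 3

Elasticity = (dY/dX) · (X/Y)

dY/dX = 42·X²
At X = 6: dY/dX = 1512, Y = 3024

Elasticity = 1512 · (6 / 3024) = 3

Interpretation: for a small percentage change in X, the percentage change in Y is approximately 3.00 times as large.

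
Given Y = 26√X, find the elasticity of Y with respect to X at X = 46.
Elasticity = 1/2

Elasticity = (dY/dX) · (X/Y)

dY/dX = 13/√X
At X = 46: dY/dX = 13·√46/46, Y = 26·√46

Elasticity = (13·√46/46) · (46 / (26·√46)) = 1/2

Interpretation: for a small percentage change in X, the percentage change in Y is approximately 0.50 times as large.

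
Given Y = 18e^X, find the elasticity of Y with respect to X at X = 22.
Elasticity = 22

Elasticity = (dY/dX) · (X/Y)

dY/dX = 18·e^X
At X = 22: dY/dX = 18·e^22, Y = 18·e^22

Elasticity = (18·e^22) · (22 / (18·e^22)) = 22

Interpretation: for a small percentage change in X, the percentage change in Y is approximately 22.00 times as large.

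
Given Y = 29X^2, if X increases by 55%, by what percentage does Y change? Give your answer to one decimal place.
140.3%

For Y = 29X^2:
If X → X(1 + 0.55)
Then Y → Y · (1 + 0.55)^2
     = Y · 2.4025

Percentage change = ((1 + 0.55)^2 − 1) × 100% ≈ 140.3%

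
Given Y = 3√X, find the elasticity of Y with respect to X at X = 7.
Elasticity = 1/2

Elasticity = (dY/dX) · (X/Y)

dY/dX = 3/(2·√X)
At X = 7: dY/dX = 3·√7/14, Y = 3·√7

Elasticity = (3·√7/14) · (7 / (3·√7)) = 1/2

Interpretation: for a small percentage change in X, the percentage change in Y is approximately 0.50 times as large.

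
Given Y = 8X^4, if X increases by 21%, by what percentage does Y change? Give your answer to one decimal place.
114.4%

For Y = 8X^4:
If X → X(1 + 0.21)
Then Y → Y · (1 + 0.21)^4
     ≈ Y · 2.1436

Percentage change = ((1 + 0.21)^4 − 1) × 100% ≈ 114.4%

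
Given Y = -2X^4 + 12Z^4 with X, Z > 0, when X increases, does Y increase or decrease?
Y decreases

Taking the partial derivative:
∂Y/∂X = -8X^3

∂Y/∂X = -8X^3 < 0 (assuming positive values)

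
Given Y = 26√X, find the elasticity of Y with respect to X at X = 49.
Elasticity = 1/2

Elasticity = (dY/dX) · (X/Y)

dY/dX = 13/√X
At X = 49: dY/dX = 13/7, Y = 182

Elasticity = (13/7) · (49 / 182) = 1/2

Interpretation: for a small percentage change in X, the percentage change in Y is approximately 0.50 times as large.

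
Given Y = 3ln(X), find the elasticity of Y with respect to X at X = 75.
Elasticity = 1/ln(75) ≈ 0.2316

Elasticity = (dY/dX) · (X/Y)

dY/dX = 3/X
At X = 75: dY/dX = 1/25, Y = 3·ln(75)

Elasticity = (1/25) · (75 / (3·ln(75))) = 1/ln(75) ≈ 0.2316

Interpretation: for a small percentage change in X, the percentage change in Y is approximately 0.23 times as large.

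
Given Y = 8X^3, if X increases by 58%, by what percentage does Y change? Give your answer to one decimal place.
294.4%

For Y = 8X^3:
If X → X(1 + 0.58)
Then Y → Y · (1 + 0.58)^3
     ≈ Y · 3.9443

Percentage change = ((1 + 0.58)^3 − 1) × 100% ≈ 294.4%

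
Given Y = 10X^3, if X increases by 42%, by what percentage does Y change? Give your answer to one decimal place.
186.3%

For Y = 10X^3:
If X → X(1 + 0.42)
Then Y → Y · (1 + 0.42)^3
     ≈ Y · 2.8633

Percentage change = ((1 + 0.42)^3 − 1) × 100% ≈ 186.3%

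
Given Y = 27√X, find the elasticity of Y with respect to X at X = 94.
Elasticity = 1/2

Elasticity = (dY/dX) · (X/Y)

dY/dX = 27/(2·√X)
At X = 94: dY/dX = 27·√94/188, Y = 27·√94

Elasticity = (27·√94/188) · (94 / (27·√94)) = 1/2

Interpretation: for a small percentage change in X, the percentage change in Y is approximately 0.50 times as large.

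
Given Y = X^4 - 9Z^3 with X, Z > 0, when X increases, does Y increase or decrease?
Y increases

Taking the partial derivative:
∂Y/∂X = 4X^3

∂Y/∂X = 4X^3 > 0 (assuming positive values)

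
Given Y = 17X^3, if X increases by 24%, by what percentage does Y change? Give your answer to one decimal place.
90.7%

For Y = 17X^3:
If X → X(1 + 0.24)
Then Y → Y · (1 + 0.24)^3
     ≈ Y · 1.9066

Percentage change = ((1 + 0.24)^3 − 1) × 100% ≈ 90.7%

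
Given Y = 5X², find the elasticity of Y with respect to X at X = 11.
Elasticity = 2

Elasticity = (dY/dX) · (X/Y)

dY/dX = 10·X
At X = 11: dY/dX = 110, Y = 605

Elasticity = 110 · (11 / 605) = 2

Interpretation: for a small percentage change in X, the percentage change in Y is approximately 2.00 times as large.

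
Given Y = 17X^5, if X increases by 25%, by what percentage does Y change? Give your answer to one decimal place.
205.2%

For Y = 17X^5:
If X → X(1 + 0.25)
Then Y → Y · (1 + 0.25)^5
     ≈ Y · 3.0518

Percentage change = ((1 + 0.25)^5 − 1) × 100% ≈ 205.2%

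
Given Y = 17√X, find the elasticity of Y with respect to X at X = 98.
Elasticity = 1/2

Elasticity = (dY/dX) · (X/Y)

dY/dX = 17/(2·√X)
At X = 98: dY/dX = 17·√2/28, Y = 119·√2

Elasticity = (17·√2/28) · (98 / (119·√2)) = 1/2

Interpretation: for a small percentage change in X, the percentage change in Y is approximately 0.50 times as large.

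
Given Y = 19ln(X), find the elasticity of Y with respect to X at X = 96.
Elasticity = 1/ln(96) ≈ 0.2191

Elasticity = (dY/dX) · (X/Y)

dY/dX = 19/X
At X = 96: dY/dX = 19/96, Y = 19·ln(96)

Elasticity = (19/96) · (96 / (19·ln(96))) = 1/ln(96) ≈ 0.2191

Interpretation: for a small percentage change in X, the percentage change in Y is approximately 0.22 times as large.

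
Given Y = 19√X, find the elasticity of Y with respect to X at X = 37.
Elasticity = 1/2

Elasticity = (dY/dX) · (X/Y)

dY/dX = 19/(2·√X)
At X = 37: dY/dX = 19·√37/74, Y = 19·√37

Elasticity = (19·√37/74) · (37 / (19·√37)) = 1/2

Interpretation: for a small percentage change in X, the percentage change in Y is approximately 0.50 times as large.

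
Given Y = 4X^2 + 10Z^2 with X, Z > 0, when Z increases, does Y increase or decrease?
Y increases

Taking the partial derivative:
∂Y/∂Z = 20Z

∂Y/∂Z = 20Z > 0 (assuming positive values)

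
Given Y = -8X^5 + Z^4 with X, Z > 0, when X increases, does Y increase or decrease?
Y decreases

Taking the partial derivative:
∂Y/∂X = -40X^4

∂Y/∂X = -40X^4 < 0 (assuming positive values)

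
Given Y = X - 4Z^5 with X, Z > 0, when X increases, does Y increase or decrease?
Y increases

Taking the partial derivative:
∂Y/∂X = 1

∂Y/∂X = 1 > 0 (assuming positive values)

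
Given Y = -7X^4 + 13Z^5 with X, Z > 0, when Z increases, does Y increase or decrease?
Y increases

Taking the partial derivative:
∂Y/∂Z = 65Z^4

∂Y/∂Z = 65Z^4 > 0 (assuming positive values)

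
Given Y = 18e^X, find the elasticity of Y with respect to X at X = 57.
Elasticity = 57

Elasticity = (dY/dX) · (X/Y)

dY/dX = 18·e^X
At X = 57: dY/dX = 18·e^57, Y = 18·e^57

Elasticity = (18·e^57) · (57 / (18·e^57)) = 57

Interpretation: for a small percentage change in X, the percentage change in Y is approximately 57.00 times as large.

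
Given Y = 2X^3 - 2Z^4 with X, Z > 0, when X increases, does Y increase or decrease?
Y increases

Taking the partial derivative:
∂Y/∂X = 6X^2

∂Y/∂X = 6X^2 > 0 (assuming positive values)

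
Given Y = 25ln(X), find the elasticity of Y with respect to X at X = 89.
Elasticity = 1/ln(89) ≈ 0.2228

Elasticity = (dY/dX) · (X/Y)

dY/dX = 25/X
At X = 89: dY/dX = 25/89, Y = 25·ln(89)

Elasticity = (25/89) · (89 / (25·ln(89))) = 1/ln(89) ≈ 0.2228

Interpretation: for a small percentage change in X, the percentage change in Y is approximately 0.22 times as large.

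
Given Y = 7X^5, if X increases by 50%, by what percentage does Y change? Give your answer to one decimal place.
659.4%

For Y = 7X^5:
If X → X(1 + 0.5)
Then Y → Y · (1 + 0.5)^5
     ≈ Y · 7.5938

Percentage change = ((1 + 0.5)^5 − 1) × 100% ≈ 659.4%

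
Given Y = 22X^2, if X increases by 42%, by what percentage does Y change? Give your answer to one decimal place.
101.6%

For Y = 22X^2:
If X → X(1 + 0.42)
Then Y → Y · (1 + 0.42)^2
     = Y · 2.0164

Percentage change = ((1 + 0.42)^2 − 1) × 100% ≈ 101.6%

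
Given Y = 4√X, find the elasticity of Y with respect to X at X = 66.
Elasticity = 1/2

Elasticity = (dY/dX) · (X/Y)

dY/dX = 2/√X
At X = 66: dY/dX = √66/33, Y = 4·√66

Elasticity = (√66/33) · (66 / (4·√66)) = 1/2

Interpretation: for a small percentage change in X, the percentage change in Y is approximately 0.50 times as large.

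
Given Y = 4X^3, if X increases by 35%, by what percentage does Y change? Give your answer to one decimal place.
146.0%

For Y = 4X^3:
If X → X(1 + 0.35)
Then Y → Y · (1 + 0.35)^3
     ≈ Y · 2.4604

Percentage change = ((1 + 0.35)^3 − 1) × 100% ≈ 146.0%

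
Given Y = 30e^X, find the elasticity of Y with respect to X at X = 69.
Elasticity = 69

Elasticity = (dY/dX) · (X/Y)

dY/dX = 30·e^X
At X = 69: dY/dX = 30·e^69, Y = 30·e^69

Elasticity = (30·e^69) · (69 / (30·e^69)) = 69

Interpretation: for a small percentage change in X, the percentage change in Y is approximately 69.00 times as large.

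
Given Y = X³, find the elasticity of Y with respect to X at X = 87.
Elasticity = 3

Elasticity = (dY/dX) · (X/Y)

dY/dX = 3·X²
At X = 87: dY/dX = 22707, Y = 658503

Elasticity = 22707 · (87 / 658503) = 3

Interpretation: for a small percentage change in X, the percentage change in Y is approximately 3.00 times as large.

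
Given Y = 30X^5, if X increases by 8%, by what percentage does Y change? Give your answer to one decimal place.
46.9%

For Y = 30X^5:
If X → X(1 + 0.08)
Then Y → Y · (1 + 0.08)^5
     ≈ Y · 1.4693

Percentage change = ((1 + 0.08)^5 − 1) × 100% ≈ 46.9%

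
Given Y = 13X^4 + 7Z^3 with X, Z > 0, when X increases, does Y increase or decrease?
Y increases

Taking the partial derivative:
∂Y/∂X = 52X^3

∂Y/∂X = 52X^3 > 0 (assuming positive values)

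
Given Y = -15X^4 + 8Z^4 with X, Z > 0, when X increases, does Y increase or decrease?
Y decreases

Taking the partial derivative:
∂Y/∂X = -60X^3

∂Y/∂X = -60X^3 < 0 (assuming positive values)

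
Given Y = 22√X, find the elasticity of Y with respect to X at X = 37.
Elasticity = 1/2

Elasticity = (dY/dX) · (X/Y)

dY/dX = 11/√X
At X = 37: dY/dX = 11·√37/37, Y = 22·√37

Elasticity = (11·√37/37) · (37 / (22·√37)) = 1/2

Interpretation: for a small percentage change in X, the percentage change in Y is approximately 0.50 times as large.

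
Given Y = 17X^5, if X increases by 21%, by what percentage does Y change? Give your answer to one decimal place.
159.4%

For Y = 17X^5:
If X → X(1 + 0.21)
Then Y → Y · (1 + 0.21)^5
     ≈ Y · 2.5937

Percentage change = ((1 + 0.21)^5 − 1) × 100% ≈ 159.4%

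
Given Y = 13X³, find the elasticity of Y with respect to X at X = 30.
Elasticity = 3

Elasticity = (dY/dX) · (X/Y)

dY/dX = 39·X²
At X = 30: dY/dX = 35100, Y = 351000

Elasticity = 35100 · (30 / 351000) = 3

Interpretation: for a small percentage change in X, the percentage change in Y is approximately 3.00 times as large.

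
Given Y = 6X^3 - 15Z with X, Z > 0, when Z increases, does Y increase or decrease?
Y decreases

Taking the partial derivative:
∂Y/∂Z = -15

∂Y/∂Z = -15 < 0 (assuming positive values)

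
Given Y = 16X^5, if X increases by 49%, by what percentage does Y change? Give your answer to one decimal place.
634.4%

For Y = 16X^5:
If X → X(1 + 0.49)
Then Y → Y · (1 + 0.49)^5
     ≈ Y · 7.3440

Percentage change = ((1 + 0.49)^5 − 1) × 100% ≈ 634.4%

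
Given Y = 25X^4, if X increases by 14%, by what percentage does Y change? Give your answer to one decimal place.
68.9%

For Y = 25X^4:
If X → X(1 + 0.14)
Then Y → Y · (1 + 0.14)^4
     ≈ Y · 1.6890

Percentage change = ((1 + 0.14)^4 − 1) × 100% ≈ 68.9%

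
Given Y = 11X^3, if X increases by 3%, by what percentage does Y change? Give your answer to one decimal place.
9.3%

For Y = 11X^3:
If X → X(1 + 0.03)
Then Y → Y · (1 + 0.03)^3
     ≈ Y · 1.0927

Percentage change = ((1 + 0.03)^3 − 1) × 100% ≈ 9.3%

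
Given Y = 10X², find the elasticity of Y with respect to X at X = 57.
Elasticity = 2

Elasticity = (dY/dX) · (X/Y)

dY/dX = 20·X
At X = 57: dY/dX = 1140, Y = 32490

Elasticity = 1140 · (57 / 32490) = 2

Interpretation: for a small percentage change in X, the percentage change in Y is approximately 2.00 times as large.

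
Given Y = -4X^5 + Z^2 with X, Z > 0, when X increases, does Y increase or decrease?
Y decreases

Taking the partial derivative:
∂Y/∂X = -20X^4

∂Y/∂X = -20X^4 < 0 (assuming positive values)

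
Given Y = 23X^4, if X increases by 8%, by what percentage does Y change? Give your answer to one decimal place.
36.0%

For Y = 23X^4:
If X → X(1 + 0.08)
Then Y → Y · (1 + 0.08)^4
     ≈ Y · 1.3605

Percentage change = ((1 + 0.08)^4 − 1) × 100% ≈ 36.0%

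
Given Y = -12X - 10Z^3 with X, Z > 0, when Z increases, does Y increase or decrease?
Y decreases

Taking the partial derivative:
∂Y/∂Z = -30Z^2

∂Y/∂Z = -30Z^2 < 0 (assuming positive values)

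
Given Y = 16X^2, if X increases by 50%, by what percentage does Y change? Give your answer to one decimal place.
125.0%

For Y = 16X^2:
If X → X(1 + 0.5)
Then Y → Y · (1 + 0.5)^2
     = Y · 2.2500

Percentage change = ((1 + 0.5)^2 − 1) × 100% = 125.0%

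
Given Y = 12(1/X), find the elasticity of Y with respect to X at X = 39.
Elasticity = -1

Elasticity = (dY/dX) · (X/Y)

dY/dX = -12/X²
At X = 39: dY/dX = -4/507, Y = 4/13

Elasticity = (-4/507) · (39 / (4/13)) = -1

Interpretation: for a small percentage change in X, the percentage change in Y is approximately -1.00 times as large.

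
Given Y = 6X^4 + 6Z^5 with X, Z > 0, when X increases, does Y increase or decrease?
Y increases

Taking the partial derivative:
∂Y/∂X = 24X^3

∂Y/∂X = 24X^3 > 0 (assuming positive values)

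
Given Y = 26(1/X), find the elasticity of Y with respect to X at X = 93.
Elasticity = -1

Elasticity = (dY/dX) · (X/Y)

dY/dX = -26/X²
At X = 93: dY/dX = -26/8649, Y = 26/93

Elasticity = (-26/8649) · (93 / (26/93)) = -1

Interpretation: for a small percentage change in X, the percentage change in Y is approximately -1.00 times as large.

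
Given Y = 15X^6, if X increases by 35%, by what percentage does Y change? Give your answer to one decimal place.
505.3%

For Y = 15X^6:
If X → X(1 + 0.35)
Then Y → Y · (1 + 0.35)^6
     ≈ Y · 6.0534

Percentage change = ((1 + 0.35)^6 − 1) × 100% ≈ 505.3%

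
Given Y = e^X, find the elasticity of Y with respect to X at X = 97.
Elasticity = 97

Elasticity = (dY/dX) · (X/Y)

dY/dX = e^X
At X = 97: dY/dX = e^97, Y = e^97

Elasticity = (e^97) · (97 / (e^97)) = 97

Interpretation: for a small percentage change in X, the percentage change in Y is approximately 97.00 times as large.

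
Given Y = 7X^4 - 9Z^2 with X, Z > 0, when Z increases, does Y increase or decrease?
Y decreases

Taking the partial derivative:
∂Y/∂Z = -18Z

∂Y/∂Z = -18Z < 0 (assuming positive values)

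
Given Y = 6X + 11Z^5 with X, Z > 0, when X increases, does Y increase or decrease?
Y increases

Taking the partial derivative:
∂Y/∂X = 6

∂Y/∂X = 6 > 0 (assuming positive values)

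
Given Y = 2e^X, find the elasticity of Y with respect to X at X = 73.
Elasticity = 73

Elasticity = (dY/dX) · (X/Y)

dY/dX = 2·e^X
At X = 73: dY/dX = 2·e^73, Y = 2·e^73

Elasticity = (2·e^73) · (73 / (2·e^73)) = 73

Interpretation: for a small percentage change in X, the percentage change in Y is approximately 73.00 times as large.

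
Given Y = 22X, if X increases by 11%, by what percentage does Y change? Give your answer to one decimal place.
11.0%

For Y = 22X:
If X → X(1 + 0.11)
Then Y → Y · (1 + 0.11)^1
     = Y · 1.1100

Percentage change = ((1 + 0.11)^1 − 1) × 100% = 11.0%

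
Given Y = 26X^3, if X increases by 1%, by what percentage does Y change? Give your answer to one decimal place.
3.0%

For Y = 26X^3:
If X → X(1 + 0.01)
Then Y → Y · (1 + 0.01)^3
     ≈ Y · 1.0303

Percentage change = ((1 + 0.01)^3 − 1) × 100% ≈ 3.0%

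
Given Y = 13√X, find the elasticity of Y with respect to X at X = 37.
Elasticity = 1/2

Elasticity = (dY/dX) · (X/Y)

dY/dX = 13/(2·√X)
At X = 37: dY/dX = 13·√37/74, Y = 13·√37

Elasticity = (13·√37/74) · (37 / (13·√37)) = 1/2

Interpretation: for a small percentage change in X, the percentage change in Y is approximately 0.50 times as large.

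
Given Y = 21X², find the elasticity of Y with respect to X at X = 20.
Elasticity = 2

Elasticity = (dY/dX) · (X/Y)

dY/dX = 42·X
At X = 20: dY/dX = 840, Y = 8400

Elasticity = 840 · (20 / 8400) = 2

Interpretation: for a small percentage change in X, the percentage change in Y is approximately 2.00 times as large.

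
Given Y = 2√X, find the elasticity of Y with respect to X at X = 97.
Elasticity = 1/2

Elasticity = (dY/dX) · (X/Y)

dY/dX = 1/√X
At X = 97: dY/dX = √97/97, Y = 2·√97

Elasticity = (√97/97) · (97 / (2·√97)) = 1/2

Interpretation: for a small percentage change in X, the percentage change in Y is approximately 0.50 times as large.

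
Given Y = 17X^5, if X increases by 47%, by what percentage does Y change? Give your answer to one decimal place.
586.4%

For Y = 17X^5:
If X → X(1 + 0.47)
Then Y → Y · (1 + 0.47)^5
     ≈ Y · 6.8641

Percentage change = ((1 + 0.47)^5 − 1) × 100% ≈ 586.4%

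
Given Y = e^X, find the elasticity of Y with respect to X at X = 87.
Elasticity = 87

Elasticity = (dY/dX) · (X/Y)

dY/dX = e^X
At X = 87: dY/dX = e^87, Y = e^87

Elasticity = (e^87) · (87 / (e^87)) = 87

Interpretation: for a small percentage change in X, the percentage change in Y is approximately 87.00 times as large.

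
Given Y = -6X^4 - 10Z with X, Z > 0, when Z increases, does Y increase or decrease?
Y decreases

Taking the partial derivative:
∂Y/∂Z = -10

∂Y/∂Z = -10 < 0 (assuming positive values)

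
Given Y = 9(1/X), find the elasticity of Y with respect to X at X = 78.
Elasticity = -1

Elasticity = (dY/dX) · (X/Y)

dY/dX = -9/X²
At X = 78: dY/dX = -1/676, Y = 3/26

Elasticity = (-1/676) · (78 / (3/26)) = -1

Interpretation: for a small percentage change in X, the percentage change in Y is approximately -1.00 times as large.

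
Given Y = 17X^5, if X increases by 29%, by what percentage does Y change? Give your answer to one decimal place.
257.2%

For Y = 17X^5:
If X → X(1 + 0.29)
Then Y → Y · (1 + 0.29)^5
     ≈ Y · 3.5723

Percentage change = ((1 + 0.29)^5 − 1) × 100% ≈ 257.2%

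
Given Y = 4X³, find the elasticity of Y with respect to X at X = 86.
Elasticity = 3

Elasticity = (dY/dX) · (X/Y)

dY/dX = 12·X²
At X = 86: dY/dX = 88752, Y = 2544224

Elasticity = 88752 · (86 / 2544224) = 3

Interpretation: for a small percentage change in X, the percentage change in Y is approximately 3.00 times as large.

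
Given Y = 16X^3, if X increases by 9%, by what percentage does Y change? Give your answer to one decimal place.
29.5%

For Y = 16X^3:
If X → X(1 + 0.09)
Then Y → Y · (1 + 0.09)^3
     ≈ Y · 1.2950

Percentage change = ((1 + 0.09)^3 − 1) × 100% ≈ 29.5%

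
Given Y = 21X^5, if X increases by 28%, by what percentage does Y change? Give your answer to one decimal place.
243.6%

For Y = 21X^5:
If X → X(1 + 0.28)
Then Y → Y · (1 + 0.28)^5
     ≈ Y · 3.4360

Percentage change = ((1 + 0.28)^5 − 1) × 100% ≈ 243.6%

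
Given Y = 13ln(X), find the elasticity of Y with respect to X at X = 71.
Elasticity = 1/ln(71) ≈ 0.2346

Elasticity = (dY/dX) · (X/Y)

dY/dX = 13/X
At X = 71: dY/dX = 13/71, Y = 13·ln(71)

Elasticity = (13/71) · (71 / (13·ln(71))) = 1/ln(71) ≈ 0.2346

Interpretation: for a small percentage change in X, the percentage change in Y is approximately 0.23 times as large.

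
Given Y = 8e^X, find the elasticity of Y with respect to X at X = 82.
Elasticity = 82

Elasticity = (dY/dX) · (X/Y)

dY/dX = 8·e^X
At X = 82: dY/dX = 8·e^82, Y = 8·e^82

Elasticity = (8·e^82) · (82 / (8·e^82)) = 82

Interpretation: for a small percentage change in X, the percentage change in Y is approximately 82.00 times as large.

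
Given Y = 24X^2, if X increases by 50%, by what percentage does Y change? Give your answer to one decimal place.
125.0%

For Y = 24X^2:
If X → X(1 + 0.5)
Then Y → Y · (1 + 0.5)^2
     = Y · 2.2500

Percentage change = ((1 + 0.5)^2 − 1) × 100% = 125.0%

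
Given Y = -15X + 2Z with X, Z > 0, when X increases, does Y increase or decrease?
Y decreases

Taking the partial derivative:
∂Y/∂X = -15

∂Y/∂X = -15 < 0 (assuming positive values)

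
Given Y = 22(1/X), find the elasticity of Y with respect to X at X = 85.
Elasticity = -1

Elasticity = (dY/dX) · (X/Y)

dY/dX = -22/X²
At X = 85: dY/dX = -22/7225, Y = 22/85

Elasticity = (-22/7225) · (85 / (22/85)) = -1

Interpretation: for a small percentage change in X, the percentage change in Y is approximately -1.00 times as large.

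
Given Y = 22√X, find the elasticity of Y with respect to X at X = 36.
Elasticity = 1/2

Elasticity = (dY/dX) · (X/Y)

dY/dX = 11/√X
At X = 36: dY/dX = 11/6, Y = 132

Elasticity = (11/6) · (36 / 132) = 1/2

Interpretation: for a small percentage change in X, the percentage change in Y is approximately 0.50 times as large.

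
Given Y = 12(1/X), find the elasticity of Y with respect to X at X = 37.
Elasticity = -1

Elasticity = (dY/dX) · (X/Y)

dY/dX = -12/X²
At X = 37: dY/dX = -12/1369, Y = 12/37

Elasticity = (-12/1369) · (37 / (12/37)) = -1

Interpretation: for a small percentage change in X, the percentage change in Y is approximately -1.00 times as large.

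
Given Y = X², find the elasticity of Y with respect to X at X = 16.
Elasticity = 2

Elasticity = (dY/dX) · (X/Y)

dY/dX = 2·X
At X = 16: dY/dX = 32, Y = 256

Elasticity = 32 · (16 / 256) = 2

Interpretation: for a small percentage change in X, the percentage change in Y is approximately 2.00 times as large.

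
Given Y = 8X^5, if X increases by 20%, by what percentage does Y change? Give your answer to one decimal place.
148.8%

For Y = 8X^5:
If X → X(1 + 0.2)
Then Y → Y · (1 + 0.2)^5
     ≈ Y · 2.4883

Percentage change = ((1 + 0.2)^5 − 1) × 100% ≈ 148.8%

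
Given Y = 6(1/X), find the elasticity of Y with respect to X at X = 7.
Elasticity = -1

Elasticity = (dY/dX) · (X/Y)

dY/dX = -6/X²
At X = 7: dY/dX = -6/49, Y = 6/7

Elasticity = (-6/49) · (7 / (6/7)) = -1

Interpretation: for a small percentage change in X, the percentage change in Y is approximately -1.00 times as large.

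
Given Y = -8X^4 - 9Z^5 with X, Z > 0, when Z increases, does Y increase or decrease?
Y decreases

Taking the partial derivative:
∂Y/∂Z = -45Z^4

∂Y/∂Z = -45Z^4 < 0 (assuming positive values)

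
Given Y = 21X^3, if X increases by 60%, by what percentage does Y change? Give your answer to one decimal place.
309.6%

For Y = 21X^3:
If X → X(1 + 0.6)
Then Y → Y · (1 + 0.6)^3
     = Y · 4.0960

Percentage change = ((1 + 0.6)^3 − 1) × 100% = 309.6%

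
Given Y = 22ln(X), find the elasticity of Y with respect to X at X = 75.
Elasticity = 1/ln(75) ≈ 0.2316

Elasticity = (dY/dX) · (X/Y)

dY/dX = 22/X
At X = 75: dY/dX = 22/75, Y = 22·ln(75)

Elasticity = (22/75) · (75 / (22·ln(75))) = 1/ln(75) ≈ 0.2316

Interpretation: for a small percentage change in X, the percentage change in Y is approximately 0.23 times as large.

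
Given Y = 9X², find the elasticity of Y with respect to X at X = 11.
Elasticity = 2

Elasticity = (dY/dX) · (X/Y)

dY/dX = 18·X
At X = 11: dY/dX = 198, Y = 1089

Elasticity = 198 · (11 / 1089) = 2

Interpretation: for a small percentage change in X, the percentage change in Y is approximately 2.00 times as large.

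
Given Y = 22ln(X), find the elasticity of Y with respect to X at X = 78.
Elasticity = 1/ln(78) ≈ 0.2295

Elasticity = (dY/dX) · (X/Y)

dY/dX = 22/X
At X = 78: dY/dX = 11/39, Y = 22·ln(78)

Elasticity = (11/39) · (78 / (22·ln(78))) = 1/ln(78) ≈ 0.2295

Interpretation: for a small percentage change in X, the percentage change in Y is approximately 0.23 times as large.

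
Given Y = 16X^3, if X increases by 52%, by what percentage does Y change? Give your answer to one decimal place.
251.2%

For Y = 16X^3:
If X → X(1 + 0.52)
Then Y → Y · (1 + 0.52)^3
     ≈ Y · 3.5118

Percentage change = ((1 + 0.52)^3 − 1) × 100% ≈ 251.2%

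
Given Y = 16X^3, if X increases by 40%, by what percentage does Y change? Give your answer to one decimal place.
174.4%

For Y = 16X^3:
If X → X(1 + 0.4)
Then Y → Y · (1 + 0.4)^3
     = Y · 2.7440

Percentage change = ((1 + 0.4)^3 − 1) × 100% = 174.4%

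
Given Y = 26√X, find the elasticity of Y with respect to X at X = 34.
Elasticity = 1/2

Elasticity = (dY/dX) · (X/Y)

dY/dX = 13/√X
At X = 34: dY/dX = 13·√34/34, Y = 26·√34

Elasticity = (13·√34/34) · (34 / (26·√34)) = 1/2

Interpretation: for a small percentage change in X, the percentage change in Y is approximately 0.50 times as large.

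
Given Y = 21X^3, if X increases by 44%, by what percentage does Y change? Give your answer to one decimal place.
198.6%

For Y = 21X^3:
If X → X(1 + 0.44)
Then Y → Y · (1 + 0.44)^3
     ≈ Y · 2.9860

Percentage change = ((1 + 0.44)^3 − 1) × 100% ≈ 198.6%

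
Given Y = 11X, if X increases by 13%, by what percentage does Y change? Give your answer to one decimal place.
13.0%

For Y = 11X:
If X → X(1 + 0.13)
Then Y → Y · (1 + 0.13)^1
     = Y · 1.1300

Percentage change = ((1 + 0.13)^1 − 1) × 100% = 13.0%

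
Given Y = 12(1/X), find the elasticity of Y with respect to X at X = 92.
Elasticity = -1

Elasticity = (dY/dX) · (X/Y)

dY/dX = -12/X²
At X = 92: dY/dX = -3/2116, Y = 3/23

Elasticity = (-3/2116) · (92 / (3/23)) = -1

Interpretation: for a small percentage change in X, the percentage change in Y is approximately -1.00 times as large.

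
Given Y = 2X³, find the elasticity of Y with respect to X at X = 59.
Elasticity = 3

Elasticity = (dY/dX) · (X/Y)

dY/dX = 6·X²
At X = 59: dY/dX = 20886, Y = 410758

Elasticity = 20886 · (59 / 410758) = 3

Interpretation: for a small percentage change in X, the percentage change in Y is approximately 3.00 times as large.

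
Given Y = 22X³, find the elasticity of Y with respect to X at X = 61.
Elasticity = 3

Elasticity = (dY/dX) · (X/Y)

dY/dX = 66·X²
At X = 61: dY/dX = 245586, Y = 4993582

Elasticity = 245586 · (61 / 4993582) = 3

Interpretation: for a small percentage change in X, the percentage change in Y is approximately 3.00 times as large.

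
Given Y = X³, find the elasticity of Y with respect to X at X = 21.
Elasticity = 3

Elasticity = (dY/dX) · (X/Y)

dY/dX = 3·X²
At X = 21: dY/dX = 1323, Y = 9261

Elasticity = 1323 · (21 / 9261) = 3

Interpretation: for a small percentage change in X, the percentage change in Y is approximately 3.00 times as large.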